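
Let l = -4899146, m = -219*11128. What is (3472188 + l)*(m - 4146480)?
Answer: 9394395116496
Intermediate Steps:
m = -2437032
(3472188 + l)*(m - 4146480) = (3472188 - 4899146)*(-2437032 - 4146480) = -1426958*(-6583512) = 9394395116496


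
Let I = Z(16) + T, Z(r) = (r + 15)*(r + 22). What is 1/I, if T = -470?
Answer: 1/708 ≈ 0.0014124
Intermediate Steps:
Z(r) = (15 + r)*(22 + r)
I = 708 (I = (330 + 16² + 37*16) - 470 = (330 + 256 + 592) - 470 = 1178 - 470 = 708)
1/I = 1/708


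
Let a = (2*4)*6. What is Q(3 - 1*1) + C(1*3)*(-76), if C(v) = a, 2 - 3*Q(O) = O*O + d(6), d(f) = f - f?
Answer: -10946/3 ≈ -3648.7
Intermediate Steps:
d(f) = 0
a = 48 (a = 8*6 = 48)
Q(O) = 2/3 - O**2/3 (Q(O) = 2/3 - (O*O + 0)/3 = 2/3 - (O**2 + 0)/3 = 2/3 - O**2/3)
C(v) = 48
Q(3 - 1*1) + C(1*3)*(-76) = (2/3 - (3 - 1*1)**2/3) + 48*(-76) = (2/3 - (3 - 1)**2/3) - 3648 = (2/3 - 1/3*2**2) - 3648 = (2/3 - 1/3*4) - 3648 = (2/3 - 4/3) - 3648 = -2/3 - 3648 = -10946/3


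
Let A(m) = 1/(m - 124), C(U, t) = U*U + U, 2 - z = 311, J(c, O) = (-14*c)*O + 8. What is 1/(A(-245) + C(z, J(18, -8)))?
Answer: 369/35118467 ≈ 1.0507e-5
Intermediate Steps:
J(c, O) = 8 - 14*O*c (J(c, O) = -14*O*c + 8 = 8 - 14*O*c)
z = -309 (z = 2 - 1*311 = 2 - 311 = -309)
C(U, t) = U + U² (C(U, t) = U² + U = U + U²)
A(m) = 1/(-124 + m)
1/(A(-245) + C(z, J(18, -8))) = 1/(1/(-124 - 245) - 309*(1 - 309)) = 1/(1/(-369) - 309*(-308)) = 1/(-1/369 + 95172) = 1/(35118467/369) = 369/35118467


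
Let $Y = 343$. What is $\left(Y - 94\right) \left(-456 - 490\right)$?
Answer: $-235554$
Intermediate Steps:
$\left(Y - 94\right) \left(-456 - 490\right) = \left(343 - 94\right) \left(-456 - 490\right) = 249 \left(-946\right) = -235554$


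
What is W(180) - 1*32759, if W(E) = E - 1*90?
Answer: -32669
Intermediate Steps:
W(E) = -90 + E (W(E) = E - 90 = -90 + E)
W(180) - 1*32759 = (-90 + 180) - 1*32759 = 90 - 32759 = -32669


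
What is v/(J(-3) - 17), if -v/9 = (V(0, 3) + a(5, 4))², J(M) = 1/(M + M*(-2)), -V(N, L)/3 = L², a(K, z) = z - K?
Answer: 10584/25 ≈ 423.36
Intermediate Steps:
V(N, L) = -3*L²
J(M) = -1/M (J(M) = 1/(M - 2*M) = 1/(-M) = -1/M)
v = -7056 (v = -9*(-3*3² + (4 - 1*5))² = -9*(-3*9 + (4 - 5))² = -9*(-27 - 1)² = -9*(-28)² = -9*784 = -7056)
v/(J(-3) - 17) = -7056/(-1/(-3) - 17) = -7056/(-1*(-⅓) - 17) = -7056/(⅓ - 17) = -7056/(-50/3) = -7056*(-3/50) = 10584/25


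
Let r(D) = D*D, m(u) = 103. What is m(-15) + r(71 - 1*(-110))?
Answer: 32864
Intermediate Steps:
r(D) = D²
m(-15) + r(71 - 1*(-110)) = 103 + (71 - 1*(-110))² = 103 + (71 + 110)² = 103 + 181² = 103 + 32761 = 32864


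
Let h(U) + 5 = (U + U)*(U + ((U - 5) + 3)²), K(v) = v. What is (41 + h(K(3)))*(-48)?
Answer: -2880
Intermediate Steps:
h(U) = -5 + 2*U*(U + (-2 + U)²) (h(U) = -5 + (U + U)*(U + ((U - 5) + 3)²) = -5 + (2*U)*(U + ((-5 + U) + 3)²) = -5 + (2*U)*(U + (-2 + U)²) = -5 + 2*U*(U + (-2 + U)²))
(41 + h(K(3)))*(-48) = (41 + (-5 + 2*3² + 2*3*(-2 + 3)²))*(-48) = (41 + (-5 + 2*9 + 2*3*1²))*(-48) = (41 + (-5 + 18 + 2*3*1))*(-48) = (41 + (-5 + 18 + 6))*(-48) = (41 + 19)*(-48) = 60*(-48) = -2880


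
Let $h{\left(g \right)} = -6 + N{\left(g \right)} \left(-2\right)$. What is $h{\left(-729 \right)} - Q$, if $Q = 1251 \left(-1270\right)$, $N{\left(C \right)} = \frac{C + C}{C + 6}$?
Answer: $\frac{382891152}{241} \approx 1.5888 \cdot 10^{6}$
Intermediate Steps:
$N{\left(C \right)} = \frac{2 C}{6 + C}$
$h{\left(g \right)} = -6 - \frac{4 g}{6 + g}$ ($h{\left(g \right)} = -6 + \frac{2 g}{6 + g} \left(-2\right) = -6 - \frac{4 g}{6 + g}$)
$Q = -1588770$
$h{\left(-729 \right)} - Q = \frac{2 \left(-18 - -3645\right)}{6 - 729} - -1588770 = \frac{2 \left(-18 + 3645\right)}{-723} + 1588770 = 2 \left(- \frac{1}{723}\right) 3627 + 1588770 = - \frac{2418}{241} + 1588770 = \frac{382891152}{241}$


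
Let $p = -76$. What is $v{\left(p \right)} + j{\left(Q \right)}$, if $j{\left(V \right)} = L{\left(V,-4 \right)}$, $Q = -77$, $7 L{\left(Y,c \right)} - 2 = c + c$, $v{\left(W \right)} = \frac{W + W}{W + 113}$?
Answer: $- \frac{1286}{259} \approx -4.9652$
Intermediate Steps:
$v{\left(W \right)} = \frac{2 W}{113 + W}$
$L{\left(Y,c \right)} = \frac{2}{7} + \frac{2 c}{7}$ ($L{\left(Y,c \right)} = \frac{2}{7} + \frac{c + c}{7} = \frac{2}{7} + \frac{2 c}{7}$)
$j{\left(V \right)} = - \frac{6}{7}$ ($j{\left(V \right)} = \frac{2}{7} + \frac{2}{7} \left(-4\right) = \frac{2}{7} - \frac{8}{7} = - \frac{6}{7}$)
$v{\left(p \right)} + j{\left(Q \right)} = 2 \left(-76\right) \frac{1}{113 - 76} - \frac{6}{7} = 2 \left(-76\right) \frac{1}{37} - \frac{6}{7} = - \frac{152}{37} - \frac{6}{7} = - \frac{1286}{259}$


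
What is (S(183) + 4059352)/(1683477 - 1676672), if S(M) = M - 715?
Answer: 811764/1361 ≈ 596.45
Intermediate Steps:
S(M) = -715 + M
(S(183) + 4059352)/(1683477 - 1676672) = ((-715 + 183) + 4059352)/(1683477 - 1676672) = (-532 + 4059352)/6805 = 4058820*(1/6805) = 811764/1361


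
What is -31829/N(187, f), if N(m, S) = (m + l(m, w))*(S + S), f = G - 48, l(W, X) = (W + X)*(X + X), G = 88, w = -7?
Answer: 31829/186640 ≈ 0.17054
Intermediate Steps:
l(W, X) = 2*X*(W + X) (l(W, X) = (W + X)*(2*X) = 2*X*(W + X))
f = 40 (f = 88 - 48 = 40)
N(m, S) = 2*S*(98 - 13*m) (N(m, S) = (m + 2*(-7)*(m - 7))*(S + S) = (m + 2*(-7)*(-7 + m))*(2*S) = (m + (98 - 14*m))*(2*S) = (98 - 13*m)*(2*S) = 2*S*(98 - 13*m))
-31829/N(187, f) = -31829*1/(80*(98 - 13*187)) = -31829*1/(80*(98 - 2431)) = -31829/(2*40*(-2333)) = -31829/(-186640) = -31829*(-1/186640) = 31829/186640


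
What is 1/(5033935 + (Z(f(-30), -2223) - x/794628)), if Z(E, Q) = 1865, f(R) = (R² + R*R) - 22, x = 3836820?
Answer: 66219/333465320465 ≈ 1.9858e-7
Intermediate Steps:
f(R) = -22 + 2*R² (f(R) = (R² + R²) - 22 = 2*R² - 22 = -22 + 2*R²)
1/(5033935 + (Z(f(-30), -2223) - x/794628)) = 1/(5033935 + (1865 - 3836820/794628)) = 1/(5033935 + (1865 - 1*319735/66219)) = 1/(5033935 + (1865 - 319735/66219)) = 1/(5033935 + 123178700/66219) = 1/(333465320465/66219) = 66219/333465320465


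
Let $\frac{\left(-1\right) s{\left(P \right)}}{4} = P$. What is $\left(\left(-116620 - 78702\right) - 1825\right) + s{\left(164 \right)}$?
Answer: $-197803$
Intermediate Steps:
$s{\left(P \right)} = - 4 P$
$\left(\left(-116620 - 78702\right) - 1825\right) + s{\left(164 \right)} = \left(\left(-116620 - 78702\right) - 1825\right) - 656 = \left(-195322 - 1825\right) - 656 = -197147 - 656 = -197803$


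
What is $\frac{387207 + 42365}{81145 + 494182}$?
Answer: $\frac{429572}{575327} \approx 0.74666$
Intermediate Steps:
$\frac{387207 + 42365}{81145 + 494182} = \frac{429572}{575327}$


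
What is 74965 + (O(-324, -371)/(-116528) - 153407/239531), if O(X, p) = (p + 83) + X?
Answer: 523102618897299/6978017092 ≈ 74964.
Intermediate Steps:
O(X, p) = 83 + X + p (O(X, p) = (83 + p) + X = 83 + X + p)
74965 + (O(-324, -371)/(-116528) - 153407/239531) = 74965 + ((83 - 324 - 371)/(-116528) - 153407/239531) = 74965 + (-612*(-1/116528) - 153407*1/239531) = 74965 + (153/29132 - 153407/239531) = 74965 - 4432404481/6978017092 = 523102618897299/6978017092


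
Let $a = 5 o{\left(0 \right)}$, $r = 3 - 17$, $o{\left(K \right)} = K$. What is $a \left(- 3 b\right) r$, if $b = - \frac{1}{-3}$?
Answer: $0$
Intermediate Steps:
$b = \frac{1}{3}$ ($b = \left(-1\right) \left(- \frac{1}{3}\right) = \frac{1}{3} \approx 0.33333$)
$r = -14$
$a = 0$ ($a = 5 \cdot 0 = 0$)
$a \left(- 3 b\right) r = 0 \left(\left(-3\right) \frac{1}{3}\right) \left(-14\right) = 0 \left(-1\right) \left(-14\right) = 0 \left(-14\right) = 0$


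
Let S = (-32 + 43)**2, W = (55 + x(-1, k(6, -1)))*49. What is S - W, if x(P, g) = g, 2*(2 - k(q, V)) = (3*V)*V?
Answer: -5197/2 ≈ -2598.5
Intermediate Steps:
k(q, V) = 2 - 3*V**2/2 (k(q, V) = 2 - 3*V*V/2 = 2 - 3*V**2/2)
W = 5439/2 (W = (55 + (2 - 3/2*(-1)**2))*49 = (55 + (2 - 3/2*1))*49 = (55 + (2 - 3/2))*49 = (55 + 1/2)*49 = (111/2)*49 = 5439/2 ≈ 2719.5)
S = 121 (S = 11**2 = 121)
S - W = 121 - 1*5439/2 = 121 - 5439/2 = -5197/2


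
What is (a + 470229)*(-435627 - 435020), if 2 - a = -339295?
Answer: -704811383322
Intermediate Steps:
a = 339297 (a = 2 - 1*(-339295) = 2 + 339295 = 339297)
(a + 470229)*(-435627 - 435020) = (339297 + 470229)*(-435627 - 435020) = 809526*(-870647) = -704811383322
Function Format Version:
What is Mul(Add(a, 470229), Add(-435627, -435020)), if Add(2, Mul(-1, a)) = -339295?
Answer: -704811383322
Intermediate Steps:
a = 339297 (a = Add(2, Mul(-1, -339295)) = Add(2, 339295) = 339297)
Mul(Add(a, 470229), Add(-435627, -435020)) = Mul(Add(339297, 470229), Add(-435627, -435020)) = Mul(809526, -870647) = -704811383322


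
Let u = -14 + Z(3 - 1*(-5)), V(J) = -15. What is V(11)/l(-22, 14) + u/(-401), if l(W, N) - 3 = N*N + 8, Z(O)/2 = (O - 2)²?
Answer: -6007/27669 ≈ -0.21710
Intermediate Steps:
Z(O) = 2*(-2 + O)² (Z(O) = 2*(O - 2)² = 2*(-2 + O)²)
l(W, N) = 11 + N² (l(W, N) = 3 + (N*N + 8) = 3 + (N² + 8) = 3 + (8 + N²) = 11 + N²)
u = 58 (u = -14 + 2*(-2 + (3 - 1*(-5)))² = -14 + 2*(-2 + (3 + 5))² = -14 + 2*(-2 + 8)² = -14 + 2*6² = -14 + 2*36 = -14 + 72 = 58)
V(11)/l(-22, 14) + u/(-401) = -15/(11 + 14²) + 58/(-401) = -15/(11 + 196) + 58*(-1/401) = -15/207 - 58/401 = -15*1/207 - 58/401 = -5/69 - 58/401 = -6007/27669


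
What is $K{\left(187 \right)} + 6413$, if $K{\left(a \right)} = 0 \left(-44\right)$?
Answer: $6413$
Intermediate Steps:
$K{\left(a \right)} = 0$
$K{\left(187 \right)} + 6413 = 0 + 6413 = 6413$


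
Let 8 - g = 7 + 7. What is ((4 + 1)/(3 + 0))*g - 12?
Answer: -22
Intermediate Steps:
g = -6 (g = 8 - (7 + 7) = 8 - 1*14 = 8 - 14 = -6)
((4 + 1)/(3 + 0))*g - 12 = ((4 + 1)/(3 + 0))*(-6) - 12 = (5/3)*(-6) - 12 = -10 - 12 = -22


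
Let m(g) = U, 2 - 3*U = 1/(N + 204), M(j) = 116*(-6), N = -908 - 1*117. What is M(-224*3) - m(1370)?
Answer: -1715891/2463 ≈ -696.67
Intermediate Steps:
N = -1025 (N = -908 - 117 = -1025)
M(j) = -696
U = 1643/2463 (U = ⅔ - 1/(3*(-1025 + 204)) = ⅔ - ⅓/(-821) = ⅔ - ⅓*(-1/821) = ⅔ + 1/2463 = 1643/2463 ≈ 0.66707)
m(g) = 1643/2463
M(-224*3) - m(1370) = -696 - 1*1643/2463 = -696 - 1643/2463 = -1715891/2463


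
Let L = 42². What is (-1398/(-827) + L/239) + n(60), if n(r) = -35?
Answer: -5124905/197653 ≈ -25.929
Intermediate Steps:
L = 1764
(-1398/(-827) + L/239) + n(60) = (-1398/(-827) + 1764/239) - 35 = (-1398*(-1/827) + 1764*(1/239)) - 35 = (1398/827 + 1764/239) - 35 = 1792950/197653 - 35 = -5124905/197653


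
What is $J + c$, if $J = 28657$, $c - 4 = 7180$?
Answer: $35841$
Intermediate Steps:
$c = 7184$ ($c = 4 + 7180 = 7184$)
$J + c = 28657 + 7184 = 35841$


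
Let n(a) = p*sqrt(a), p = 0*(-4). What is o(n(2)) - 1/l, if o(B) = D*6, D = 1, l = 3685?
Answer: 22109/3685 ≈ 5.9997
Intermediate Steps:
p = 0
n(a) = 0 (n(a) = 0*sqrt(a) = 0)
o(B) = 6 (o(B) = 1*6 = 6)
o(n(2)) - 1/l = 6 - 1/3685 = 22109/3685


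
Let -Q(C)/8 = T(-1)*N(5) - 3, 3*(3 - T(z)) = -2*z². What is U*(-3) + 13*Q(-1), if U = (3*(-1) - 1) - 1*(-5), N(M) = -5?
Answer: 6647/3 ≈ 2215.7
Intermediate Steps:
T(z) = 3 + 2*z²/3 (T(z) = 3 - (-2)*z²/3 = 3 + 2*z²/3)
Q(C) = 512/3 (Q(C) = -8*((3 + (⅔)*(-1)²)*(-5) - 3) = -8*((3 + (⅔)*1)*(-5) - 3) = -8*((3 + ⅔)*(-5) - 3) = -8*((11/3)*(-5) - 3) = -8*(-55/3 - 3) = -8*(-64/3) = 512/3)
U = 1 (U = (-3 - 1) + 5 = -4 + 5 = 1)
U*(-3) + 13*Q(-1) = 1*(-3) + 13*(512/3) = -3 + 6656/3 = 6647/3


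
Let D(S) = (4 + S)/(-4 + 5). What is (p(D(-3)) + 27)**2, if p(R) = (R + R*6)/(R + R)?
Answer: 3721/4 ≈ 930.25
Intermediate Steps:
D(S) = 4 + S (D(S) = (4 + S)/1 = (4 + S)*1 = 4 + S)
p(R) = 7/2 (p(R) = (R + 6*R)/((2*R)) = (7*R)*(1/(2*R)) = 7/2)
(p(D(-3)) + 27)**2 = (7/2 + 27)**2 = (61/2)**2 = 3721/4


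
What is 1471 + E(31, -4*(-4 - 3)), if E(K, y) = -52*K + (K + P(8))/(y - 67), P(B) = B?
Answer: -142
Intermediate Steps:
E(K, y) = -52*K + (8 + K)/(-67 + y) (E(K, y) = -52*K + (K + 8)/(y - 67) = -52*K + (8 + K)/(-67 + y))
1471 + E(31, -4*(-4 - 3)) = 1471 + (8 + 3485*31 - 52*31*(-4*(-4 - 3)))/(-67 - 4*(-4 - 3)) = 1471 + (8 + 108035 - 52*31*(-4*(-7)))/(-67 - 4*(-7)) = 1471 + (8 + 108035 - 52*31*28)/(-67 + 28) = 1471 + (8 + 108035 - 45136)/(-39) = 1471 - 1/39*62907 = 1471 - 1613 = -142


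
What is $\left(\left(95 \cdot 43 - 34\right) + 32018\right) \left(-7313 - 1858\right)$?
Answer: $-330788799$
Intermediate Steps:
$\left(\left(95 \cdot 43 - 34\right) + 32018\right) \left(-7313 - 1858\right) = \left(\left(4085 - 34\right) + 32018\right) \left(-9171\right) = \left(4051 + 32018\right) \left(-9171\right) = 36069 \left(-9171\right) = -330788799$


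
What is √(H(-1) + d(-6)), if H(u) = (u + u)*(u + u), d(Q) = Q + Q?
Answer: 2*I*√2 ≈ 2.8284*I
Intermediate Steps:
d(Q) = 2*Q
H(u) = 4*u² (H(u) = (2*u)*(2*u) = 4*u²)
√(H(-1) + d(-6)) = √(4*(-1)² + 2*(-6)) = √(4*1 - 12) = √(4 - 12) = √(-8) = 2*I*√2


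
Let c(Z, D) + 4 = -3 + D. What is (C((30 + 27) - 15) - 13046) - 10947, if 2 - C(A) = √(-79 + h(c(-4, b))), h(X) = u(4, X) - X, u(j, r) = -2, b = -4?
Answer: -23991 - I*√70 ≈ -23991.0 - 8.3666*I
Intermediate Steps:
c(Z, D) = -7 + D (c(Z, D) = -4 + (-3 + D) = -7 + D)
h(X) = -2 - X
C(A) = 2 - I*√70 (C(A) = 2 - √(-79 + (-2 - (-7 - 4))) = 2 - √(-79 + (-2 - 1*(-11))) = 2 - √(-79 + (-2 + 11)) = 2 - √(-79 + 9) = 2 - √(-70) = 2 - I*√70)
(C((30 + 27) - 15) - 13046) - 10947 = ((2 - I*√70) - 13046) - 10947 = (-13044 - I*√70) - 10947 = -23991 - I*√70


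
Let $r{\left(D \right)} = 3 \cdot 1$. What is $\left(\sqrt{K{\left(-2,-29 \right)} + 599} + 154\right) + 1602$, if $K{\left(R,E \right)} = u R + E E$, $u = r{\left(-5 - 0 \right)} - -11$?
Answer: $1756 + 2 \sqrt{353} \approx 1793.6$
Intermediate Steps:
$r{\left(D \right)} = 3$
$u = 14$ ($u = 3 - -11 = 3 + 11 = 14$)
$K{\left(R,E \right)} = E^{2} + 14 R$ ($K{\left(R,E \right)} = 14 R + E E = 14 R + E^{2} = E^{2} + 14 R$)
$\left(\sqrt{K{\left(-2,-29 \right)} + 599} + 154\right) + 1602 = \left(\sqrt{\left(\left(-29\right)^{2} + 14 \left(-2\right)\right) + 599} + 154\right) + 1602 = \left(\sqrt{\left(841 - 28\right) + 599} + 154\right) + 1602 = \left(\sqrt{813 + 599} + 154\right) + 1602 = \left(\sqrt{1412} + 154\right) + 1602 = \left(2 \sqrt{353} + 154\right) + 1602 = \left(154 + 2 \sqrt{353}\right) + 1602 = 1756 + 2 \sqrt{353}$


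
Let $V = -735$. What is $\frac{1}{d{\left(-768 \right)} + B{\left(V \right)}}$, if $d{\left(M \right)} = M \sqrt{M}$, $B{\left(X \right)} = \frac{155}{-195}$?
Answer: $- \frac{1209}{688989930433} + \frac{18690048 i \sqrt{3}}{688989930433} \approx -1.7547 \cdot 10^{-9} + 4.6985 \cdot 10^{-5} i$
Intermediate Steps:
$B{\left(X \right)} = - \frac{31}{39}$ ($B{\left(X \right)} = 155 \left(- \frac{1}{195}\right) = - \frac{31}{39}$)
$d{\left(M \right)} = M^{\frac{3}{2}}$
$\frac{1}{d{\left(-768 \right)} + B{\left(V \right)}} = \frac{1}{\left(-768\right)^{\frac{3}{2}} - \frac{31}{39}} = \frac{1}{- 12288 i \sqrt{3} - \frac{31}{39}} = \frac{1}{- \frac{31}{39} - 12288 i \sqrt{3}}$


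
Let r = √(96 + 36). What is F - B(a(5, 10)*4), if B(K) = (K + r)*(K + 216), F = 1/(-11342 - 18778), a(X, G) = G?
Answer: -308428801/30120 - 512*√33 ≈ -13181.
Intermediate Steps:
r = 2*√33 (r = √132 = 2*√33 ≈ 11.489)
F = -1/30120 (F = 1/(-30120) = -1/30120 ≈ -3.3201e-5)
B(K) = (216 + K)*(K + 2*√33) (B(K) = (K + 2*√33)*(K + 216) = (K + 2*√33)*(216 + K) = (216 + K)*(K + 2*√33))
F - B(a(5, 10)*4) = -1/30120 - ((10*4)² + 216*(10*4) + 432*√33 + 2*(10*4)*√33) = -1/30120 - (40² + 216*40 + 432*√33 + 2*40*√33) = -1/30120 - (1600 + 8640 + 432*√33 + 80*√33) = -1/30120 - (10240 + 512*√33) = -1/30120 + (-10240 - 512*√33) = -308428801/30120 - 512*√33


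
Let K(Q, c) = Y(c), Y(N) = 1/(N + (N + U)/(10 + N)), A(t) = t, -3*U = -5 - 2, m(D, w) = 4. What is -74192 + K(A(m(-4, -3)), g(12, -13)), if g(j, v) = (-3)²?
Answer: -40582967/547 ≈ -74192.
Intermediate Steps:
U = 7/3 (U = -(-5 - 2)/3 = -⅓*(-7) = 7/3 ≈ 2.3333)
Y(N) = 1/(N + (7/3 + N)/(10 + N)) (Y(N) = 1/(N + (N + 7/3)/(10 + N)) = 1/(N + (7/3 + N)/(10 + N)))
g(j, v) = 9
K(Q, c) = 3*(10 + c)/(7 + 3*c² + 33*c)
-74192 + K(A(m(-4, -3)), g(12, -13)) = -74192 + 3*(10 + 9)/(7 + 3*9² + 33*9) = -74192 + 3*19/(7 + 3*81 + 297) = -74192 + 3*19/(7 + 243 + 297) = -74192 + 3*19/547 = -74192 + 3*(1/547)*19 = -74192 + 57/547 = -40582967/547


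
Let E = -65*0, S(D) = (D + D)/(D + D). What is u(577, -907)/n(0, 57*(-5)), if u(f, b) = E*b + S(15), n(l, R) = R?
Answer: -1/285 ≈ -0.0035088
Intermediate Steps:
S(D) = 1 (S(D) = (2*D)/((2*D)) = (2*D)*(1/(2*D)) = 1)
E = 0
u(f, b) = 1 (u(f, b) = 0*b + 1 = 0 + 1 = 1)
u(577, -907)/n(0, 57*(-5)) = 1/(57*(-5)) = 1/(-285) = 1*(-1/285) = -1/285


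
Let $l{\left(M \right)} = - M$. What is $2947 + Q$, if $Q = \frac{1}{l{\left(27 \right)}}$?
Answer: $\frac{79568}{27} \approx 2947.0$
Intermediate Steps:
$Q = - \frac{1}{27}$ ($Q = \frac{1}{\left(-1\right) 27} = \frac{1}{-27} = - \frac{1}{27} \approx -0.037037$)
$2947 + Q = 2947 - \frac{1}{27} = \frac{79568}{27}$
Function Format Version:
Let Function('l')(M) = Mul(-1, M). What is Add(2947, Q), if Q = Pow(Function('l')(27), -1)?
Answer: Rational(79568, 27) ≈ 2947.0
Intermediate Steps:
Q = Rational(-1, 27) (Q = Pow(Mul(-1, 27), -1) = Pow(-27, -1) = Rational(-1, 27) ≈ -0.037037)
Add(2947, Q) = Add(2947, Rational(-1, 27)) = Rational(79568, 27)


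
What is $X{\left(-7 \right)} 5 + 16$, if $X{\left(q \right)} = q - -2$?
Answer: $-9$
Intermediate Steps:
$X{\left(q \right)} = 2 + q$ ($X{\left(q \right)} = q + 2 = 2 + q$)
$X{\left(-7 \right)} 5 + 16 = \left(2 - 7\right) 5 + 16 = \left(-5\right) 5 + 16 = -25 + 16 = -9$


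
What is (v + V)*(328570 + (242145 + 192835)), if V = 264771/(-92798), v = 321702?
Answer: 11397143362929375/46399 ≈ 2.4563e+11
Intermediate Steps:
V = -264771/92798 (V = 264771*(-1/92798) = -264771/92798 ≈ -2.8532)
(v + V)*(328570 + (242145 + 192835)) = (321702 - 264771/92798)*(328570 + (242145 + 192835)) = 29853037425*(328570 + 434980)/92798 = (29853037425/92798)*763550 = 11397143362929375/46399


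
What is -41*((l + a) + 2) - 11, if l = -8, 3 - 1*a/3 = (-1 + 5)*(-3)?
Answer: -1610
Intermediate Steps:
a = 45 (a = 9 - 3*(-1 + 5)*(-3) = 9 - 12*(-3) = 9 - 3*(-12) = 9 + 36 = 45)
-41*((l + a) + 2) - 11 = -41*((-8 + 45) + 2) - 11 = -41*(37 + 2) - 11 = -41*39 - 11 = -1599 - 11 = -1610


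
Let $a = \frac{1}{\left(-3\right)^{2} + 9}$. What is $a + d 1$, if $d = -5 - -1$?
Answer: $- \frac{71}{18} \approx -3.9444$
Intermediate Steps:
$d = -4$ ($d = -5 + 1 = -4$)
$a = \frac{1}{18}$ ($a = \frac{1}{9 + 9} = \frac{1}{18} \approx 0.055556$)
$a + d 1 = \frac{1}{18} - 4 = - \frac{71}{18}$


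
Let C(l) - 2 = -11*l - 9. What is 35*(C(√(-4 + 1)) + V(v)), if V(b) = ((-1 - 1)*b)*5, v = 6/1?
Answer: -2345 - 385*I*√3 ≈ -2345.0 - 666.84*I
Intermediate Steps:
v = 6 (v = 6*1 = 6)
C(l) = -7 - 11*l (C(l) = 2 + (-11*l - 9) = 2 + (-9 - 11*l) = -7 - 11*l)
V(b) = -10*b (V(b) = -2*b*5 = -10*b)
35*(C(√(-4 + 1)) + V(v)) = 35*((-7 - 11*√(-4 + 1)) - 10*6) = 35*((-7 - 11*I*√3) - 60) = 35*(-67 - 11*I*√3) = -2345 - 385*I*√3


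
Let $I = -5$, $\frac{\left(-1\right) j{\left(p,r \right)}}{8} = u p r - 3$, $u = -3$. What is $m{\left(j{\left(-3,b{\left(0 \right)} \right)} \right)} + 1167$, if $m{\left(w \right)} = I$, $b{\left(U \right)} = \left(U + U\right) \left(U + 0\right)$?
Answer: $1162$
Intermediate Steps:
$b{\left(U \right)} = 2 U^{2}$ ($b{\left(U \right)} = 2 U U = 2 U^{2}$)
$j{\left(p,r \right)} = 24 + 24 p r$ ($j{\left(p,r \right)} = - 8 \left(- 3 p r - 3\right) = - 8 \left(-3 - 3 p r\right) = 24 + 24 p r$)
$m{\left(w \right)} = -5$
$m{\left(j{\left(-3,b{\left(0 \right)} \right)} \right)} + 1167 = -5 + 1167 = 1162$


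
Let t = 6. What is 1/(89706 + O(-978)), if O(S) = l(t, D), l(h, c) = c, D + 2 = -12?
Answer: 1/89692 ≈ 1.1149e-5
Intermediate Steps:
D = -14 (D = -2 - 12 = -14)
O(S) = -14
1/(89706 + O(-978)) = 1/(89706 - 14) = 1/89692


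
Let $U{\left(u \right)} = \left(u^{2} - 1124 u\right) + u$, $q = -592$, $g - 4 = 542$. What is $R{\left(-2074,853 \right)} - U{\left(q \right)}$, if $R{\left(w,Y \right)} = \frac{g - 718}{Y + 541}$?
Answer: $- \frac{707650246}{697} \approx -1.0153 \cdot 10^{6}$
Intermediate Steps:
$g = 546$ ($g = 4 + 542 = 546$)
$R{\left(w,Y \right)} = - \frac{172}{541 + Y}$ ($R{\left(w,Y \right)} = \frac{546 - 718}{Y + 541} = - \frac{172}{541 + Y}$)
$U{\left(u \right)} = u^{2} - 1123 u$
$R{\left(-2074,853 \right)} - U{\left(q \right)} = - \frac{172}{541 + 853} - - 592 \left(-1123 - 592\right) = - \frac{172}{1394} - \left(-592\right) \left(-1715\right) = \left(-172\right) \frac{1}{1394} - 1015280 = - \frac{86}{697} - 1015280 = - \frac{707650246}{697}$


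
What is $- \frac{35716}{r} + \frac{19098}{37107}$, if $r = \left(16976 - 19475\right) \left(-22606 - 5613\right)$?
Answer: $\frac{21356379602}{41535856509} \approx 0.51417$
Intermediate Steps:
$r = 70519281$ ($r = \left(-2499\right) \left(-28219\right) = 70519281$)
$- \frac{35716}{r} + \frac{19098}{37107} = - \frac{35716}{70519281} + \frac{19098}{37107} = \left(-35716\right) \frac{1}{70519281} + 19098 \cdot \frac{1}{37107} = - \frac{35716}{70519281} + \frac{2122}{4123} = \frac{21356379602}{41535856509}$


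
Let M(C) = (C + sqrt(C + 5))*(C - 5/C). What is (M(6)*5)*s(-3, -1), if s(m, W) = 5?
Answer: 775 + 775*sqrt(11)/6 ≈ 1203.4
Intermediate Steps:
M(C) = (C + sqrt(5 + C))*(C - 5/C)
(M(6)*5)*s(-3, -1) = ((-5 + 6**2 + 6*sqrt(5 + 6) - 5*sqrt(5 + 6)/6)*5)*5 = ((-5 + 36 + 6*sqrt(11) - 5*1/6*sqrt(11))*5)*5 = ((-5 + 36 + 6*sqrt(11) - 5*sqrt(11)/6)*5)*5 = ((31 + 31*sqrt(11)/6)*5)*5 = (155 + 155*sqrt(11)/6)*5 = 775 + 775*sqrt(11)/6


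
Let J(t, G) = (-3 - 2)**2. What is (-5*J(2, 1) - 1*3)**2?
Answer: 16384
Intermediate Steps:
J(t, G) = 25 (J(t, G) = (-5)**2 = 25)
(-5*J(2, 1) - 1*3)**2 = (-5*25 - 1*3)**2 = (-125 - 3)**2 = (-128)**2 = 16384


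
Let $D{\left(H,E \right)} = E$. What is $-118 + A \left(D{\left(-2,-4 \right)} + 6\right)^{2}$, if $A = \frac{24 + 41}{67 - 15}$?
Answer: $-113$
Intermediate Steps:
$A = \frac{5}{4}$ ($A = \frac{65}{52} = 65 \cdot \frac{1}{52} = \frac{5}{4} \approx 1.25$)
$-118 + A \left(D{\left(-2,-4 \right)} + 6\right)^{2} = -118 + \frac{5 \left(-4 + 6\right)^{2}}{4} = -118 + \frac{5 \cdot 2^{2}}{4} = -118 + \frac{5}{4} \cdot 4 = -118 + 5 = -113$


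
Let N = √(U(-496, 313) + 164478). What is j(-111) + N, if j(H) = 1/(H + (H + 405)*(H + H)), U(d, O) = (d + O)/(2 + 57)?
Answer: -1/65379 + √572537121/59 ≈ 405.56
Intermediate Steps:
U(d, O) = O/59 + d/59 (U(d, O) = (O + d)/59 = (O + d)*(1/59) = O/59 + d/59)
N = √572537121/59 (N = √(((1/59)*313 + (1/59)*(-496)) + 164478) = √((313/59 - 496/59) + 164478) = √(-183/59 + 164478) = √(9704019/59) = √572537121/59 ≈ 405.56)
j(H) = 1/(H + 2*H*(405 + H)) (j(H) = 1/(H + (405 + H)*(2*H)) = 1/(H + 2*H*(405 + H)))
j(-111) + N = 1/((-111)*(811 + 2*(-111))) + √572537121/59 = -1/(111*(811 - 222)) + √572537121/59 = -1/111/589 + √572537121/59 = -1/111*1/589 + √572537121/59 = -1/65379 + √572537121/59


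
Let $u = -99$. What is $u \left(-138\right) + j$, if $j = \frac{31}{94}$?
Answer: $\frac{1284259}{94} \approx 13662.0$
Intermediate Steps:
$j = \frac{31}{94}$ ($j = 31 \cdot \frac{1}{94} = \frac{31}{94} \approx 0.32979$)
$u \left(-138\right) + j = \left(-99\right) \left(-138\right) + \frac{31}{94} = 13662 + \frac{31}{94} = \frac{1284259}{94}$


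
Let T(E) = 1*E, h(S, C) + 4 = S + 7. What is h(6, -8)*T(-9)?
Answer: -81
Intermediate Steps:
h(S, C) = 3 + S (h(S, C) = -4 + (S + 7) = -4 + (7 + S) = 3 + S)
T(E) = E
h(6, -8)*T(-9) = (3 + 6)*(-9) = 9*(-9) = -81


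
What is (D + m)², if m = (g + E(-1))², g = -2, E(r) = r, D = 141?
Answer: 22500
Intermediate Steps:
m = 9 (m = (-2 - 1)² = (-3)² = 9)
(D + m)² = (141 + 9)² = 150² = 22500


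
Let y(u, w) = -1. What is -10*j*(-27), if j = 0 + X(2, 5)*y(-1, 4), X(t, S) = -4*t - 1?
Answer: 2430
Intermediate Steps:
X(t, S) = -1 - 4*t
j = 9 (j = 0 + (-1 - 4*2)*(-1) = 0 + (-1 - 8)*(-1) = 0 - 9*(-1) = 0 + 9 = 9)
-10*j*(-27) = -10*9*(-27) = -90*(-27) = 2430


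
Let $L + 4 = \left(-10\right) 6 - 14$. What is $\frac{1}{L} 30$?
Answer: $- \frac{5}{13} \approx -0.38462$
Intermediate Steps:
$L = -78$ ($L = -4 - 74 = -78$)
$\frac{1}{L} 30 = \frac{1}{-78} \cdot 30 = \left(- \frac{1}{78}\right) 30 = - \frac{5}{13}$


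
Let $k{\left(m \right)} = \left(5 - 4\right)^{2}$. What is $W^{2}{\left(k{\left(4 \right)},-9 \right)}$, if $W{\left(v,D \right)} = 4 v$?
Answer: $16$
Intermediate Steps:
$k{\left(m \right)} = 1$ ($k{\left(m \right)} = 1^{2} = 1$)
$W^{2}{\left(k{\left(4 \right)},-9 \right)} = \left(4 \cdot 1\right)^{2} = 4^{2} = 16$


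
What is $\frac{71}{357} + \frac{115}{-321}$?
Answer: $- \frac{6088}{38199} \approx -0.15938$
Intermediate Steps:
$\frac{71}{357} + \frac{115}{-321} = 71 \cdot \frac{1}{357} + 115 \left(- \frac{1}{321}\right) = \frac{71}{357} - \frac{115}{321} = - \frac{6088}{38199}$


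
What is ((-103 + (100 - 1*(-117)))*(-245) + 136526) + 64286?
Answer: 172882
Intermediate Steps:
((-103 + (100 - 1*(-117)))*(-245) + 136526) + 64286 = ((-103 + (100 + 117))*(-245) + 136526) + 64286 = ((-103 + 217)*(-245) + 136526) + 64286 = (114*(-245) + 136526) + 64286 = (-27930 + 136526) + 64286 = 108596 + 64286 = 172882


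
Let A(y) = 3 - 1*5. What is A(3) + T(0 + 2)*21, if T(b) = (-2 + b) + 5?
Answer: 103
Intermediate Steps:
T(b) = 3 + b
A(y) = -2 (A(y) = 3 - 5 = -2)
A(3) + T(0 + 2)*21 = -2 + (3 + (0 + 2))*21 = -2 + (3 + 2)*21 = -2 + 5*21 = -2 + 105 = 103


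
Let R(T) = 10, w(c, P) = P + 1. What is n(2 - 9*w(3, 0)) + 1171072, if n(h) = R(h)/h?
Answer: 8197494/7 ≈ 1.1711e+6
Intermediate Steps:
w(c, P) = 1 + P
n(h) = 10/h
n(2 - 9*w(3, 0)) + 1171072 = 10/(2 - 9*(1 + 0)) + 1171072 = 10/(2 - 9*1) + 1171072 = 10/(2 - 9) + 1171072 = 10/(-7) + 1171072 = 10*(-1/7) + 1171072 = -10/7 + 1171072 = 8197494/7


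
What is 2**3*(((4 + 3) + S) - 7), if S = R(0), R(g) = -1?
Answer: -8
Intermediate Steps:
S = -1
2**3*(((4 + 3) + S) - 7) = 2**3*(((4 + 3) - 1) - 7) = 8*((7 - 1) - 7) = 8*(6 - 7) = 8*(-1) = -8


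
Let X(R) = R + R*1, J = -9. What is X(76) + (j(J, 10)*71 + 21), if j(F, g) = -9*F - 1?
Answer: 5853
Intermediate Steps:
j(F, g) = -1 - 9*F
X(R) = 2*R (X(R) = R + R = 2*R)
X(76) + (j(J, 10)*71 + 21) = 2*76 + ((-1 - 9*(-9))*71 + 21) = 152 + ((-1 + 81)*71 + 21) = 152 + (80*71 + 21) = 152 + (5680 + 21) = 152 + 5701 = 5853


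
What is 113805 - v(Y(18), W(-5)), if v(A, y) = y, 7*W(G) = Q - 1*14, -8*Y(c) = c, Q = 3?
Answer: 796646/7 ≈ 1.1381e+5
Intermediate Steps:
Y(c) = -c/8
W(G) = -11/7 (W(G) = (3 - 1*14)/7 = (3 - 14)/7 = (1/7)*(-11) = -11/7)
113805 - v(Y(18), W(-5)) = 113805 - 1*(-11/7) = 113805 + 11/7 = 796646/7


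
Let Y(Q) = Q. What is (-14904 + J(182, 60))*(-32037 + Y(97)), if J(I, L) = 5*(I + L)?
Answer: 437386360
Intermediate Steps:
J(I, L) = 5*I + 5*L
(-14904 + J(182, 60))*(-32037 + Y(97)) = (-14904 + (5*182 + 5*60))*(-32037 + 97) = (-14904 + (910 + 300))*(-31940) = (-14904 + 1210)*(-31940) = -13694*(-31940) = 437386360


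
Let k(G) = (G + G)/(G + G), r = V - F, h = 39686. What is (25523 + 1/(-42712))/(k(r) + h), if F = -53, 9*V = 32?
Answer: 1090138375/1695111144 ≈ 0.64311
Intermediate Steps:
V = 32/9 (V = (⅑)*32 = 32/9 ≈ 3.5556)
r = 509/9 (r = 32/9 - 1*(-53) = 32/9 + 53 = 509/9 ≈ 56.556)
k(G) = 1 (k(G) = (2*G)/((2*G)) = (2*G)*(1/(2*G)) = 1)
(25523 + 1/(-42712))/(k(r) + h) = (25523 + 1/(-42712))/(1 + 39686) = (25523 - 1/42712)/39687 = (1090138375/42712)*(1/39687) = 1090138375/1695111144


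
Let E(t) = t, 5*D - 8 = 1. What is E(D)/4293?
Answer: 1/2385 ≈ 0.00041929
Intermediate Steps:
D = 9/5 (D = 8/5 + (⅕)*1 = 8/5 + ⅕ = 9/5 ≈ 1.8000)
E(D)/4293 = (9/5)/4293 = (9/5)*(1/4293) = 1/2385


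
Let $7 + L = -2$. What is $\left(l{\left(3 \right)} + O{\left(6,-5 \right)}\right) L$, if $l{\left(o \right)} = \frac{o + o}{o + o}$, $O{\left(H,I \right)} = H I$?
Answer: $261$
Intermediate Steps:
$L = -9$ ($L = -7 - 2 = -9$)
$l{\left(o \right)} = 1$ ($l{\left(o \right)} = \frac{2 o}{2 o} = 2 o \frac{1}{2 o} = 1$)
$\left(l{\left(3 \right)} + O{\left(6,-5 \right)}\right) L = \left(1 + 6 \left(-5\right)\right) \left(-9\right) = \left(1 - 30\right) \left(-9\right) = \left(-29\right) \left(-9\right) = 261$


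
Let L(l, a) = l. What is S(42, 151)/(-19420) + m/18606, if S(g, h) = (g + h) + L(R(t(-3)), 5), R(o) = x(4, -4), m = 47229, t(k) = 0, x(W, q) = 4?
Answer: 21750519/8603060 ≈ 2.5282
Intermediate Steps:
R(o) = 4
S(g, h) = 4 + g + h (S(g, h) = (g + h) + 4 = 4 + g + h)
S(42, 151)/(-19420) + m/18606 = (4 + 42 + 151)/(-19420) + 47229/18606 = 197*(-1/19420) + 47229*(1/18606) = -197/19420 + 2249/886 = 21750519/8603060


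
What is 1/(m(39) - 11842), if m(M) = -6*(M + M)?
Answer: -1/12310 ≈ -8.1235e-5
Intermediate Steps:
m(M) = -12*M
1/(m(39) - 11842) = 1/(-12*39 - 11842) = 1/(-468 - 11842) = 1/(-12310) = -1/12310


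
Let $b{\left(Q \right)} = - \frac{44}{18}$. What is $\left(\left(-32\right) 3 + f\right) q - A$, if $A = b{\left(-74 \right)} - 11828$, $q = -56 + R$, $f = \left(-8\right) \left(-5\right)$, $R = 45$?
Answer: $\frac{112018}{9} \approx 12446.0$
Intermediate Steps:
$f = 40$
$b{\left(Q \right)} = - \frac{22}{9}$ ($b{\left(Q \right)} = \left(-44\right) \frac{1}{18} = - \frac{22}{9}$)
$q = -11$ ($q = -56 + 45 = -11$)
$A = - \frac{106474}{9}$ ($A = - \frac{22}{9} - 11828 = - \frac{106474}{9} \approx -11830.0$)
$\left(\left(-32\right) 3 + f\right) q - A = \left(\left(-32\right) 3 + 40\right) \left(-11\right) - - \frac{106474}{9} = \left(-96 + 40\right) \left(-11\right) + \frac{106474}{9} = \left(-56\right) \left(-11\right) + \frac{106474}{9} = 616 + \frac{106474}{9} = \frac{112018}{9}$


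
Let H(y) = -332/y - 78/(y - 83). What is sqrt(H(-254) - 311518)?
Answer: 9*I*sqrt(7044711719286)/42799 ≈ 558.14*I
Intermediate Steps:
H(y) = -332/y - 78/(-83 + y)
sqrt(H(-254) - 311518) = sqrt(2*(13778 - 205*(-254))/(-254*(-83 - 254)) - 311518) = sqrt(2*(-1/254)*(13778 + 52070)/(-337) - 311518) = sqrt(2*(-1/254)*(-1/337)*65848 - 311518) = sqrt(65848/42799 - 311518) = sqrt(-13332593034/42799) = 9*I*sqrt(7044711719286)/42799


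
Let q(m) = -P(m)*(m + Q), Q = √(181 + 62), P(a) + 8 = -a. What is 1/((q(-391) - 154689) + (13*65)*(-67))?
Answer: -6839/416986686 + 383*√3/416986686 ≈ -1.4810e-5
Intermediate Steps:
P(a) = -8 - a
Q = 9*√3 (Q = √243 = 9*√3 ≈ 15.588)
q(m) = -(-8 - m)*(m + 9*√3)
1/((q(-391) - 154689) + (13*65)*(-67)) = 1/(((8 - 391)*(-391 + 9*√3) - 154689) + (13*65)*(-67)) = 1/((-383*(-391 + 9*√3) - 154689) + 845*(-67)) = 1/(((149753 - 3447*√3) - 154689) - 56615) = 1/((-4936 - 3447*√3) - 56615) = 1/(-61551 - 3447*√3)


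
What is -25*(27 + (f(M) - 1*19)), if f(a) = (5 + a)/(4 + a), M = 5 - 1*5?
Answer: -925/4 ≈ -231.25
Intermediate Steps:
M = 0 (M = 5 - 5 = 0)
f(a) = (5 + a)/(4 + a)
-25*(27 + (f(M) - 1*19)) = -25*(27 + ((5 + 0)/(4 + 0) - 1*19)) = -25*(27 + (5/4 - 19)) = -25*(27 - 71/4) = -25*37/4 = -925/4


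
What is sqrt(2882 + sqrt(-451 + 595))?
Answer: sqrt(2894) ≈ 53.796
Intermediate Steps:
sqrt(2882 + sqrt(-451 + 595)) = sqrt(2882 + sqrt(144)) = sqrt(2882 + 12) = sqrt(2894)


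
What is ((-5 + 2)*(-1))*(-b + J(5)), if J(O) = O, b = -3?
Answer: 24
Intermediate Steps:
((-5 + 2)*(-1))*(-b + J(5)) = ((-5 + 2)*(-1))*(-1*(-3) + 5) = (-3*(-1))*(3 + 5) = 3*8 = 24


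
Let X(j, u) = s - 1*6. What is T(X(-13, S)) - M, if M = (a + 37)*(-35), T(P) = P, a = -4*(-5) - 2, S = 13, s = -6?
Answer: 1913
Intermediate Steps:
a = 18 (a = 20 - 2 = 18)
X(j, u) = -12 (X(j, u) = -6 - 1*6 = -6 - 6 = -12)
M = -1925 (M = (18 + 37)*(-35) = 55*(-35) = -1925)
T(X(-13, S)) - M = -12 - 1*(-1925) = -12 + 1925 = 1913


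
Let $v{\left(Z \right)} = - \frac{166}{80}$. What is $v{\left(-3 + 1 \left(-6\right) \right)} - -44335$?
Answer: $\frac{1773317}{40} \approx 44333.0$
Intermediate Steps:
$v{\left(Z \right)} = - \frac{83}{40}$ ($v{\left(Z \right)} = \left(-166\right) \frac{1}{80} = - \frac{83}{40}$)
$v{\left(-3 + 1 \left(-6\right) \right)} - -44335 = - \frac{83}{40} - -44335 = - \frac{83}{40} + 44335 = \frac{1773317}{40}$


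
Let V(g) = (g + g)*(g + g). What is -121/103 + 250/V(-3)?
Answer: 10697/1854 ≈ 5.7697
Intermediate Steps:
V(g) = 4*g² (V(g) = (2*g)*(2*g) = 4*g²)
-121/103 + 250/V(-3) = -121/103 + 250/((4*(-3)²)) = -121*1/103 + 250/((4*9)) = -121/103 + 250/36 = -121/103 + 250*(1/36) = -121/103 + 125/18 = 10697/1854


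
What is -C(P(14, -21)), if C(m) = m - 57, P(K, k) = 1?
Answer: 56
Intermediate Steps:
C(m) = -57 + m
-C(P(14, -21)) = -(-57 + 1) = -1*(-56) = 56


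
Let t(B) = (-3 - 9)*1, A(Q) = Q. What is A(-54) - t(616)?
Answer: -42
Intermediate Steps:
t(B) = -12 (t(B) = -12*1 = -12)
A(-54) - t(616) = -54 - 1*(-12) = -54 + 12 = -42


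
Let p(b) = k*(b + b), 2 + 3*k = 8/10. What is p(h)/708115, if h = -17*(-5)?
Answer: -68/708115 ≈ -9.6030e-5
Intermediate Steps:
k = -2/5 (k = -2/3 + (8/10)/3 = -2/3 + (8*(1/10))/3 = -2/3 + (1/3)*(4/5) = -2/3 + 4/15 = -2/5 ≈ -0.40000)
h = 85
p(b) = -4*b/5 (p(b) = -2*(b + b)/5 = -4*b/5)
p(h)/708115 = -4/5*85/708115 = -68*1/708115 = -68/708115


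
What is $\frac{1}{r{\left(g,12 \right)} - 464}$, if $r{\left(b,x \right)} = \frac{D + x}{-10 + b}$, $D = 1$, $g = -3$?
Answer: $- \frac{1}{465} \approx -0.0021505$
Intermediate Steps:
$r{\left(b,x \right)} = \frac{1 + x}{-10 + b}$
$\frac{1}{r{\left(g,12 \right)} - 464} = \frac{1}{\frac{1 + 12}{-10 - 3} - 464} = \frac{1}{\frac{1}{-13} \cdot 13 - 464} = \frac{1}{\left(- \frac{1}{13}\right) 13 - 464} = \frac{1}{-1 - 464} = \frac{1}{-465} = - \frac{1}{465}$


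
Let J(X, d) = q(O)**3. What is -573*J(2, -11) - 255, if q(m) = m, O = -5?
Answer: 71370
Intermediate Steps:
J(X, d) = -125 (J(X, d) = (-5)**3 = -125)
-573*J(2, -11) - 255 = -573*(-125) - 255 = 71625 - 255 = 71370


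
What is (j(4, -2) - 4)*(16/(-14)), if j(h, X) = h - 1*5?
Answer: 40/7 ≈ 5.7143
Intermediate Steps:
j(h, X) = -5 + h (j(h, X) = h - 5 = -5 + h)
(j(4, -2) - 4)*(16/(-14)) = ((-5 + 4) - 4)*(16/(-14)) = (-1 - 4)*(16*(-1/14)) = -5*(-8/7) = 40/7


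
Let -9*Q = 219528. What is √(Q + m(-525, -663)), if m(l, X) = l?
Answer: I*√24917 ≈ 157.85*I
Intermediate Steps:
Q = -24392 (Q = -⅑*219528 = -24392)
√(Q + m(-525, -663)) = √(-24392 - 525) = √(-24917) = I*√24917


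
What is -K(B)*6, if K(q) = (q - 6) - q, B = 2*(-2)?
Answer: 36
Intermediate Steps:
B = -4
K(q) = -6 (K(q) = (-6 + q) - q = -6)
-K(B)*6 = -1*(-6)*6 = 6*6 = 36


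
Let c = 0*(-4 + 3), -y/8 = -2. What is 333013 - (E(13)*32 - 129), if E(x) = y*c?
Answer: 333142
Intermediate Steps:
y = 16 (y = -8*(-2) = 16)
c = 0 (c = 0*(-1) = 0)
E(x) = 0 (E(x) = 16*0 = 0)
333013 - (E(13)*32 - 129) = 333013 - (0*32 - 129) = 333013 - (0 - 129) = 333013 - 1*(-129) = 333013 + 129 = 333142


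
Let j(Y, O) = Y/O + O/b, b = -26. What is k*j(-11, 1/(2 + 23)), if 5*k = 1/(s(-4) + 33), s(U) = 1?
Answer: -178751/110500 ≈ -1.6177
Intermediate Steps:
j(Y, O) = -O/26 + Y/O (j(Y, O) = Y/O + O/(-26) = Y/O + O*(-1/26) = Y/O - O/26 = -O/26 + Y/O)
k = 1/170 (k = 1/(5*(1 + 33)) = (1/5)/34 = (1/5)*(1/34) = 1/170 ≈ 0.0058824)
k*j(-11, 1/(2 + 23)) = (-1/(26*(2 + 23)) - 11/(1/(2 + 23)))/170 = (-1/26/25 - 11/(1/25))/170 = (-1/26*1/25 - 11/1/25)/170 = (-1/650 - 11*25)/170 = (-1/650 - 275)/170 = (1/170)*(-178751/650) = -178751/110500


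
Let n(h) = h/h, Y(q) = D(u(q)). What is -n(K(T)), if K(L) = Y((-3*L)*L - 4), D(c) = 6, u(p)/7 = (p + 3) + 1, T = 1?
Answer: -1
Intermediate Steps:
u(p) = 28 + 7*p (u(p) = 7*((p + 3) + 1) = 7*((3 + p) + 1) = 7*(4 + p) = 28 + 7*p)
Y(q) = 6
K(L) = 6
n(h) = 1
-n(K(T)) = -1*1 = -1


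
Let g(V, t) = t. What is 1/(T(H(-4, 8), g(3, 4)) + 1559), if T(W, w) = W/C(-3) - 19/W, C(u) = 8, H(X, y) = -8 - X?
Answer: 4/6253 ≈ 0.00063969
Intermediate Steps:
T(W, w) = -19/W + W/8 (T(W, w) = W/8 - 19/W = -19/W + W/8)
1/(T(H(-4, 8), g(3, 4)) + 1559) = 1/((-19/(-8 - 1*(-4)) + (-8 - 1*(-4))/8) + 1559) = 1/((-19/(-8 + 4) + (-8 + 4)/8) + 1559) = 1/((-19/(-4) + (⅛)*(-4)) + 1559) = 1/((-19*(-¼) - ½) + 1559) = 1/((19/4 - ½) + 1559) = 1/(17/4 + 1559) = 1/(6253/4) = 4/6253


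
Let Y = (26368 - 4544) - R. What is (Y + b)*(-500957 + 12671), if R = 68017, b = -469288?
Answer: 251702155566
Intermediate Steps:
Y = -46193 (Y = (26368 - 4544) - 1*68017 = 21824 - 68017 = -46193)
(Y + b)*(-500957 + 12671) = (-46193 - 469288)*(-500957 + 12671) = -515481*(-488286) = 251702155566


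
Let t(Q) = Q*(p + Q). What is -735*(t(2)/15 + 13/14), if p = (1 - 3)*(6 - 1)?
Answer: 203/2 ≈ 101.50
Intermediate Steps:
p = -10 (p = -2*5 = -10)
t(Q) = Q*(-10 + Q)
-735*(t(2)/15 + 13/14) = -735*((2*(-10 + 2))/15 + 13/14) = -735*((2*(-8))*(1/15) + 13*(1/14)) = -735*(-16*1/15 + 13/14) = -735*(-16/15 + 13/14) = -735*(-29/210) = 203/2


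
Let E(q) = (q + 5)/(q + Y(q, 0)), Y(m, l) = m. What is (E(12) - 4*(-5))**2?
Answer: 247009/576 ≈ 428.83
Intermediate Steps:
E(q) = (5 + q)/(2*q) (E(q) = (q + 5)/(q + q) = (5 + q)/((2*q)) = (5 + q)*(1/(2*q)) = (5 + q)/(2*q))
(E(12) - 4*(-5))**2 = ((1/2)*(5 + 12)/12 - 4*(-5))**2 = ((1/2)*(1/12)*17 + 20)**2 = (17/24 + 20)**2 = (497/24)**2 = 247009/576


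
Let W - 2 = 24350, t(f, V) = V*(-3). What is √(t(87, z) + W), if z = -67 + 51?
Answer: 20*√61 ≈ 156.21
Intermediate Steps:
z = -16
t(f, V) = -3*V
W = 24352 (W = 2 + 24350 = 24352)
√(t(87, z) + W) = √(-3*(-16) + 24352) = √(48 + 24352) = √24400 = 20*√61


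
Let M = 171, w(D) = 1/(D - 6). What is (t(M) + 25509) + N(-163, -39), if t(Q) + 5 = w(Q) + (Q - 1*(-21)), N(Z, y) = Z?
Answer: 4212946/165 ≈ 25533.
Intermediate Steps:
w(D) = 1/(-6 + D)
t(Q) = 16 + Q + 1/(-6 + Q) (t(Q) = -5 + (1/(-6 + Q) + (Q - 1*(-21))) = -5 + (1/(-6 + Q) + (Q + 21)) = -5 + (1/(-6 + Q) + (21 + Q)) = -5 + (21 + Q + 1/(-6 + Q)) = 16 + Q + 1/(-6 + Q))
(t(M) + 25509) + N(-163, -39) = ((1 + (-6 + 171)*(16 + 171))/(-6 + 171) + 25509) - 163 = ((1 + 165*187)/165 + 25509) - 163 = ((1 + 30855)/165 + 25509) - 163 = ((1/165)*30856 + 25509) - 163 = (30856/165 + 25509) - 163 = 4239841/165 - 163 = 4212946/165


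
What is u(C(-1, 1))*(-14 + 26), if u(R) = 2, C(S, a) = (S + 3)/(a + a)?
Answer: 24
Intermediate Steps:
C(S, a) = (3 + S)/(2*a) (C(S, a) = (3 + S)/((2*a)) = (3 + S)*(1/(2*a)) = (3 + S)/(2*a))
u(C(-1, 1))*(-14 + 26) = 2*(-14 + 26) = 2*12 = 24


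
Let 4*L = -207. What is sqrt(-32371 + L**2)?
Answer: I*sqrt(475087)/4 ≈ 172.32*I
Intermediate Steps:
L = -207/4 (L = (1/4)*(-207) = -207/4 ≈ -51.750)
sqrt(-32371 + L**2) = sqrt(-32371 + (-207/4)**2) = sqrt(-32371 + 42849/16) = sqrt(-475087/16) = I*sqrt(475087)/4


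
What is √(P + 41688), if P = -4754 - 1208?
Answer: √35726 ≈ 189.01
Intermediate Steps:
P = -5962
√(P + 41688) = √(-5962 + 41688) = √35726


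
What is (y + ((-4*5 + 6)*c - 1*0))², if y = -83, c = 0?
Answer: 6889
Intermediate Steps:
(y + ((-4*5 + 6)*c - 1*0))² = (-83 + ((-4*5 + 6)*0 - 1*0))² = (-83 + ((-20 + 6)*0 + 0))² = (-83 + (-14*0 + 0))² = (-83 + (0 + 0))² = (-83 + 0)² = (-83)² = 6889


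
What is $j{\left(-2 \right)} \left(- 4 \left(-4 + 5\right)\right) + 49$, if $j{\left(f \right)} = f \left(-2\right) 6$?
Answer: $-47$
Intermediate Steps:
$j{\left(f \right)} = - 12 f$ ($j{\left(f \right)} = - 2 f 6 = - 12 f$)
$j{\left(-2 \right)} \left(- 4 \left(-4 + 5\right)\right) + 49 = \left(-12\right) \left(-2\right) \left(- 4 \left(-4 + 5\right)\right) + 49 = 24 \left(\left(-4\right) 1\right) + 49 = 24 \left(-4\right) + 49 = -96 + 49 = -47$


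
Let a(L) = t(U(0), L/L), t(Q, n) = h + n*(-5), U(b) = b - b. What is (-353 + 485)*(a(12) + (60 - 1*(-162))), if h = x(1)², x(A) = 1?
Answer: 28776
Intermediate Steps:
U(b) = 0
h = 1 (h = 1² = 1)
t(Q, n) = 1 - 5*n (t(Q, n) = 1 + n*(-5) = 1 - 5*n)
a(L) = -4 (a(L) = 1 - 5*L/L = 1 - 5*1 = 1 - 5 = -4)
(-353 + 485)*(a(12) + (60 - 1*(-162))) = (-353 + 485)*(-4 + (60 - 1*(-162))) = 132*(-4 + (60 + 162)) = 132*(-4 + 222) = 132*218 = 28776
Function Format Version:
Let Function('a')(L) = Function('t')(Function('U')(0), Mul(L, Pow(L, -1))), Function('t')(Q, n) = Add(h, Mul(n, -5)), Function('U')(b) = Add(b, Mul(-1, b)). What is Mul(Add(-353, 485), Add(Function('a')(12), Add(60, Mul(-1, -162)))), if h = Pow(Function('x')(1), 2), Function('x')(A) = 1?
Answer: 28776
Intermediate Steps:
Function('U')(b) = 0
h = 1 (h = Pow(1, 2) = 1)
Function('t')(Q, n) = Add(1, Mul(-5, n)) (Function('t')(Q, n) = Add(1, Mul(n, -5)) = Add(1, Mul(-5, n)))
Function('a')(L) = -4 (Function('a')(L) = Add(1, Mul(-5, Mul(L, Pow(L, -1)))) = Add(1, Mul(-5, 1)) = Add(1, -5) = -4)
Mul(Add(-353, 485), Add(Function('a')(12), Add(60, Mul(-1, -162)))) = Mul(Add(-353, 485), Add(-4, Add(60, Mul(-1, -162)))) = Mul(132, Add(-4, Add(60, 162))) = Mul(132, Add(-4, 222)) = Mul(132, 218) = 28776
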